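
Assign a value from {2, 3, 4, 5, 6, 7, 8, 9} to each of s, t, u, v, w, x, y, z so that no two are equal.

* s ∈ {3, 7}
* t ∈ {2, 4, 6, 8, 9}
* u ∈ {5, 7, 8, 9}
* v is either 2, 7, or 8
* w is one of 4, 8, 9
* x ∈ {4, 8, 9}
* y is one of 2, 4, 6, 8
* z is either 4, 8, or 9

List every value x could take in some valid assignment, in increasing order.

4, 8, 9

Among the 8 variables, 3 fits only s (and all 8 values in {2, 3, 4, 5, 6, 7, 8, 9} must be used), so s = 3.
The 7 still-open variables together cover exactly {2, 4, 5, 6, 7, 8, 9} — 7 values for 7 variables — and 5 appears only in u's list, so u = 5.
The 6 still-open variables together cover exactly {2, 4, 6, 7, 8, 9} — 6 values for 6 variables — and 7 appears only in v's list, so v = 7.
w, x, z share exactly the 3 values {4, 8, 9}; by pigeonhole those values go to them, so strike 4, 8, 9 from t, y.
No further eliminations apply; x can still be any of 4, 8, 9.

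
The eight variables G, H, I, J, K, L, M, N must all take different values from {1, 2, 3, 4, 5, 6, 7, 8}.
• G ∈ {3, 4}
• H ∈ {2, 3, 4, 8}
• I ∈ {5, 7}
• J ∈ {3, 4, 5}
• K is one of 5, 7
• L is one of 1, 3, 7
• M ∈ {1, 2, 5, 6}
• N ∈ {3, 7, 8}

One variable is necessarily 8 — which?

N

Among the 8 variables, 6 fits only M (and all 8 values in {1, 2, 3, 4, 5, 6, 7, 8} must be used), so M = 6.
The 7 still-open variables together cover exactly {1, 2, 3, 4, 5, 7, 8} — 7 values for 7 variables — and 1 appears only in L's list, so L = 1.
The 6 still-open variables draw from only 6 values {2, 3, 4, 5, 7, 8}, so each is used; only H can be 2, hence H = 2.
Among the 5 still-open variables, 8 fits only N (and all 5 values in {3, 4, 5, 7, 8} must be used), so N = 8.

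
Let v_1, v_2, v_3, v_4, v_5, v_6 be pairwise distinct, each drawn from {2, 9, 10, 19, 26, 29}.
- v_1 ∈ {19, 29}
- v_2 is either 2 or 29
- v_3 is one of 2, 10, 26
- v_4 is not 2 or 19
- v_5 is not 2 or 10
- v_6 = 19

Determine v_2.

v_6's domain is down to {19}, so v_6 = 19. Strike 19 from v_1, v_5.
v_1's domain is down to {29}, so v_1 = 29. Eliminate 29 elsewhere: v_2, v_4, v_5.
So v_2 = 2.

2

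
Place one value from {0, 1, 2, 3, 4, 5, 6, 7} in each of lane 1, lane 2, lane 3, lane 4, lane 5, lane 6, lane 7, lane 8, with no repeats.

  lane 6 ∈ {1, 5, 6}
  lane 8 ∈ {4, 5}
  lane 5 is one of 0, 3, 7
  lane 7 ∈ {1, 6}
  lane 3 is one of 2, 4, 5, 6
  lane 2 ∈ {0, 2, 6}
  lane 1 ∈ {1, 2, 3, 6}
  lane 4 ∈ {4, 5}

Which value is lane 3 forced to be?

2

Among the 8 variables, 7 fits only lane 5 (and all 8 values in {0, 1, 2, 3, 4, 5, 6, 7} must be used), so lane 5 = 7.
The 7 still-open variables draw from only 7 values {0, 1, 2, 3, 4, 5, 6}, so each is used; only lane 2 can be 0, hence lane 2 = 0.
The 6 still-open variables draw from only 6 values {1, 2, 3, 4, 5, 6}, so each is used; only lane 1 can be 3, hence lane 1 = 3.
Among the 5 still-open variables, 2 fits only lane 3 (and all 5 values in {1, 2, 4, 5, 6} must be used), so lane 3 = 2.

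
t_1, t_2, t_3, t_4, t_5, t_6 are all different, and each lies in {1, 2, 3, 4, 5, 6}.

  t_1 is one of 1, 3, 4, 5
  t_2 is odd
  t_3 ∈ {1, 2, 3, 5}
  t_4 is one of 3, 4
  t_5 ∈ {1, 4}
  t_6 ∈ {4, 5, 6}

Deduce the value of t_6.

The 6 variables draw from only 6 values {1, 2, 3, 4, 5, 6}, so each is used; only t_3 can be 2, hence t_3 = 2.
The 5 still-open variables together cover exactly {1, 3, 4, 5, 6} — 5 values for 5 variables — and 6 appears only in t_6's list, so t_6 = 6.

6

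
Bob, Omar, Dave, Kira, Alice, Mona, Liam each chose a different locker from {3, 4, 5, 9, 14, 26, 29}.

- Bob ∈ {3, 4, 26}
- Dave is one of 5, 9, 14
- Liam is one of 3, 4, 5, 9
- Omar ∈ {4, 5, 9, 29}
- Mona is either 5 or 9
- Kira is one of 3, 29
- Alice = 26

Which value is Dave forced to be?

Alice's domain is down to {26}, so Alice = 26. Remove 26 from Bob.
Among the 6 still-open variables, 14 fits only Dave (and all 6 values in {3, 4, 5, 9, 14, 29} must be used), so Dave = 14.

14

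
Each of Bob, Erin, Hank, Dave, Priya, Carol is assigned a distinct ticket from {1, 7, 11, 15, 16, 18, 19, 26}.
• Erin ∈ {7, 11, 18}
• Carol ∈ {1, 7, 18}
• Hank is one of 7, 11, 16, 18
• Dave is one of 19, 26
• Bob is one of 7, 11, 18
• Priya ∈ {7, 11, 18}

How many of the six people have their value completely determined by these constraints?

The 3 variables Bob, Erin, Priya are confined to {7, 11, 18}, which locks those values in; drop them from Hank, Carol.
That leaves Hank = 16.
Carol's domain is down to {1}, so Carol = 1.
Determined: Hank=16, Carol=1. The other people each still have more than one consistent value. That makes 2.

2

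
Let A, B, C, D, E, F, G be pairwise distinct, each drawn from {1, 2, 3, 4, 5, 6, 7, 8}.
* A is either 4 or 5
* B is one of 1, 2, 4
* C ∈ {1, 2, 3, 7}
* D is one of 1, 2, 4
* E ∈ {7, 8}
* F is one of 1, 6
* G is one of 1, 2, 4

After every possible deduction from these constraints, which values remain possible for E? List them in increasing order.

The 3 variables B, D, G are confined to {1, 2, 4}, which locks those values in; drop them from A, C, F.
A's domain is down to {5}, so A = 5.
That leaves F = 6.
No further eliminations apply; E can still be any of 7, 8.

7, 8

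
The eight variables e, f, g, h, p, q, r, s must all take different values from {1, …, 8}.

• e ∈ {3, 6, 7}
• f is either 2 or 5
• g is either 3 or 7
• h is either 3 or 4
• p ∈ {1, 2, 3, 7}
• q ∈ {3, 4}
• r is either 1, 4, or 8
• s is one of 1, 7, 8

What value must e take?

The 8 variables draw from only 8 values {1, 2, 3, 4, 5, 6, 7, 8}, so each is used; only f can be 5, hence f = 5.
The 7 still-open variables draw from only 7 values {1, 2, 3, 4, 6, 7, 8}, so each is used; only p can be 2, hence p = 2.
The 6 still-open variables together cover exactly {1, 3, 4, 6, 7, 8} — 6 values for 6 variables — and 6 appears only in e's list, so e = 6.

6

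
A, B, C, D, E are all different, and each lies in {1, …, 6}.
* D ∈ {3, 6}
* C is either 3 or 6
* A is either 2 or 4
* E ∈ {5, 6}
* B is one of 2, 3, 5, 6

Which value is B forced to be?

The 5 variables together cover exactly {2, 3, 4, 5, 6} — 5 values for 5 variables — and 4 appears only in A's list, so A = 4.
The 4 still-open variables together cover exactly {2, 3, 5, 6} — 4 values for 4 variables — and 2 appears only in B's list, so B = 2.

2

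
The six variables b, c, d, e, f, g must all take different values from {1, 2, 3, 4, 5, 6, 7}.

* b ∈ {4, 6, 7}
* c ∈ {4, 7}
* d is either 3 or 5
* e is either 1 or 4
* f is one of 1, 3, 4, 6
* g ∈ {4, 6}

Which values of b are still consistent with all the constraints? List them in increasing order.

4, 6, 7

The 6 variables together cover exactly {1, 3, 4, 5, 6, 7} — 6 values for 6 variables — and 5 appears only in d's list, so d = 5.
The 5 still-open variables together cover exactly {1, 3, 4, 6, 7} — 5 values for 5 variables — and 3 appears only in f's list, so f = 3.
The 4 still-open variables draw from only 4 values {1, 4, 6, 7}, so each is used; only e can be 1, hence e = 1.
No further eliminations apply; b can still be any of 4, 6, 7.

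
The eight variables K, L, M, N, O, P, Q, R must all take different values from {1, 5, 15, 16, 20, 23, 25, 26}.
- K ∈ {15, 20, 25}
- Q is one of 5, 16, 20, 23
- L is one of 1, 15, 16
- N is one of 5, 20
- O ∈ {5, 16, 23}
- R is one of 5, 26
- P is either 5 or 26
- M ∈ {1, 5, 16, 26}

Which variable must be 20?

N

Among the 8 variables, 25 fits only K (and all 8 values in {1, 5, 15, 16, 20, 23, 25, 26} must be used), so K = 25.
The 7 still-open variables together cover exactly {1, 5, 15, 16, 20, 23, 26} — 7 values for 7 variables — and 15 appears only in L's list, so L = 15.
The 6 still-open variables together cover exactly {1, 5, 16, 20, 23, 26} — 6 values for 6 variables — and 1 appears only in M's list, so M = 1.
The 2 variables P and R are confined to {5, 26}, which locks those values in; drop them from N, O, Q.
So 20 goes to N.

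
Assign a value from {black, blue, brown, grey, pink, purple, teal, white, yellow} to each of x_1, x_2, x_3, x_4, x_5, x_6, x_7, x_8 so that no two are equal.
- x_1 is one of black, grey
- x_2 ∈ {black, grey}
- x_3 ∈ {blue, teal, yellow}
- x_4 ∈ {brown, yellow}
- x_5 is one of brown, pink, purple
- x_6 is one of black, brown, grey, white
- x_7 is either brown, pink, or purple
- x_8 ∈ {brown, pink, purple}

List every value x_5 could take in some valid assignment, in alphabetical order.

x_1 and x_2 between them cover only {black, grey} — a naked pair. Remove those values from x_6.
The 3 variables x_5, x_7, x_8 are confined to {brown, pink, purple}, which locks those values in; drop them from x_4, x_6.
x_4 must be yellow (only option left). Strike yellow from x_3.
x_6 must be white (only option left).
No further eliminations apply; x_5 can still be any of brown, pink, purple.

brown, pink, purple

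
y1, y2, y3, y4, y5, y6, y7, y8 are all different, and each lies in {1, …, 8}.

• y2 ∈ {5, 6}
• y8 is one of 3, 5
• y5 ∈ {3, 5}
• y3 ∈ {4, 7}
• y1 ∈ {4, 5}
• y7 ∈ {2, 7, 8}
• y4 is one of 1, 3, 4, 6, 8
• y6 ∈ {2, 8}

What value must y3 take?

The 8 variables draw from only 8 values {1, 2, 3, 4, 5, 6, 7, 8}, so each is used; only y4 can be 1, hence y4 = 1.
The 7 still-open variables draw from only 7 values {2, 3, 4, 5, 6, 7, 8}, so each is used; only y2 can be 6, hence y2 = 6.
y5 and y8 between them cover only {3, 5} — a naked pair. Remove those values from y1.
y1's domain is down to {4}, so y1 = 4. Strike 4 from y3.
So y3 = 7.

7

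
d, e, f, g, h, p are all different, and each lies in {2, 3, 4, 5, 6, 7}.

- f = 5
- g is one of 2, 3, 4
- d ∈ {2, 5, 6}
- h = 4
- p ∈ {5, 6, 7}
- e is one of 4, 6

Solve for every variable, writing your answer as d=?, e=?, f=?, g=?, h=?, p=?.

f must be 5 (only option left). Strike 5 from d, p.
h has just one choice, so h = 4. Remove 4 from e, g.
That leaves e = 6. Strike 6 from d, p.
That leaves p = 7.
d's domain is down to {2}, so d = 2. Remove 2 from g.
That leaves g = 3.

d=2, e=6, f=5, g=3, h=4, p=7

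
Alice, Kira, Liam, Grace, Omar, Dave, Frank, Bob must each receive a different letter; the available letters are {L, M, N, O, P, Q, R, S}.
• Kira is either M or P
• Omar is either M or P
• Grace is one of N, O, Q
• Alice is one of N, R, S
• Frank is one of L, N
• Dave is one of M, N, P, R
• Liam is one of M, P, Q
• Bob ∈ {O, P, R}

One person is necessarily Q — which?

Liam

The 8 variables draw from only 8 values {L, M, N, O, P, Q, R, S}, so each is used; only Frank can be L, hence Frank = L.
Among the 7 still-open variables, S fits only Alice (and all 7 values in {M, N, O, P, Q, R, S} must be used), so Alice = S.
Kira and Omar between them cover only {M, P} — a naked pair. Remove those values from Liam, Dave, Bob.
So Q goes to Liam.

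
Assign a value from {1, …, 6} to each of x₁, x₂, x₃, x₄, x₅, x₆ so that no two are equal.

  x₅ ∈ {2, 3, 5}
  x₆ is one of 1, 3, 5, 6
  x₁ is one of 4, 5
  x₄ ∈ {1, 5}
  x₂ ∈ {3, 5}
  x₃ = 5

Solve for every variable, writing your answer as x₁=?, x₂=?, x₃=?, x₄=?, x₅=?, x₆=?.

x₁=4, x₂=3, x₃=5, x₄=1, x₅=2, x₆=6

x₃'s domain is down to {5}, so x₃ = 5. So x₁, x₂, x₄, x₅, x₆ can't be 5.
That leaves x₄ = 1. Strike 1 from x₆.
x₁ has just one choice, so x₁ = 4.
x₂ has just one choice, so x₂ = 3. Remove 3 from x₅, x₆.
That leaves x₅ = 2.
That leaves x₆ = 6.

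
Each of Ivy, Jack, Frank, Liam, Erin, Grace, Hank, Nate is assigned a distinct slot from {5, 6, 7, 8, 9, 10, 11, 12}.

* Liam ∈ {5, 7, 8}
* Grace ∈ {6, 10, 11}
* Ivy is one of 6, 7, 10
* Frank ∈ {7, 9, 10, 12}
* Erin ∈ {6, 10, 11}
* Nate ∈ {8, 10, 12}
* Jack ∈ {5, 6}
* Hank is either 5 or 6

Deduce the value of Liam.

8

Among the 8 variables, 9 fits only Frank (and all 8 values in {5, 6, 7, 8, 9, 10, 11, 12} must be used), so Frank = 9.
The 7 still-open variables together cover exactly {5, 6, 7, 8, 10, 11, 12} — 7 values for 7 variables — and 12 appears only in Nate's list, so Nate = 12.
The 6 still-open variables together cover exactly {5, 6, 7, 8, 10, 11} — 6 values for 6 variables — and 8 appears only in Liam's list, so Liam = 8.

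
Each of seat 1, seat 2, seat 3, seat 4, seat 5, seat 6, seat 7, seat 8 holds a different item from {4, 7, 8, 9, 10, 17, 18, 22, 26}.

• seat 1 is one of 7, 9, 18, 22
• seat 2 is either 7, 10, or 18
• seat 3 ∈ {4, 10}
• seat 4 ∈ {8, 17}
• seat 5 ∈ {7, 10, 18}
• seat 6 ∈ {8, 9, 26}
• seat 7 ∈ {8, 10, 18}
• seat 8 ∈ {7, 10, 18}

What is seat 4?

The 3 variables seat 2, seat 5, seat 8 are confined to {7, 10, 18}, which locks those values in; drop them from seat 1, seat 3, seat 7.
That leaves seat 3 = 4.
seat 7 has just one choice, so seat 7 = 8. So seat 4, seat 6 can't be 8.
So seat 4 = 17.

17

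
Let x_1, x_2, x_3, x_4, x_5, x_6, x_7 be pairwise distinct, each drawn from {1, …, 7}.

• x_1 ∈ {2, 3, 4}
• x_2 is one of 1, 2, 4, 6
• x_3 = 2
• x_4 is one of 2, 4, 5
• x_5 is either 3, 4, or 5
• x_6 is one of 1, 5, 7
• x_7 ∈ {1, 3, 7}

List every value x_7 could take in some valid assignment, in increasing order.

x_3 must be 2 (only option left). Strike 2 from x_1, x_2, x_4.
The 6 still-open variables together cover exactly {1, 3, 4, 5, 6, 7} — 6 values for 6 variables — and 6 appears only in x_2's list, so x_2 = 6.
The 3 variables x_1, x_4, x_5 are confined to {3, 4, 5}, which locks those values in; drop them from x_6, x_7.
No further eliminations apply; x_7 can still be any of 1, 7.

1, 7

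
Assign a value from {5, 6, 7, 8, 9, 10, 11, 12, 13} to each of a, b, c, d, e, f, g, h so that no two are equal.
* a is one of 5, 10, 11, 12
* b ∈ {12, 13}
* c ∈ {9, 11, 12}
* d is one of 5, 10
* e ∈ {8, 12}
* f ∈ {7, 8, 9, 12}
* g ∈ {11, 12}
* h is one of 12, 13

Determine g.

The 8 variables together cover exactly {5, 7, 8, 9, 10, 11, 12, 13} — 8 values for 8 variables — and 7 appears only in f's list, so f = 7.
Among the 7 still-open variables, 8 fits only e (and all 7 values in {5, 8, 9, 10, 11, 12, 13} must be used), so e = 8.
Among the 6 still-open variables, 9 fits only c (and all 6 values in {5, 9, 10, 11, 12, 13} must be used), so c = 9.
b and h between them cover only {12, 13} — a naked pair. Remove those values from a, g.
So g = 11.

11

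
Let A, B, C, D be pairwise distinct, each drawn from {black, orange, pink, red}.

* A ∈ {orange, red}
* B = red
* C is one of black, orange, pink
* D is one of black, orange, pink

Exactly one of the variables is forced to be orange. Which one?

B has just one choice, so B = red. Remove red from A.
So orange goes to A.

A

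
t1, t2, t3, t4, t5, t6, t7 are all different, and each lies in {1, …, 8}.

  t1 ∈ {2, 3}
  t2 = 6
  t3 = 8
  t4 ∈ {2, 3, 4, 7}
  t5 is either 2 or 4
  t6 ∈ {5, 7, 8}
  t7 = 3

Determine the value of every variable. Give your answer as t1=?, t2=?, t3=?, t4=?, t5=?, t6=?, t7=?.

t1=2, t2=6, t3=8, t4=7, t5=4, t6=5, t7=3

t2 must be 6 (only option left).
That leaves t3 = 8. Eliminate 8 elsewhere: t6.
t7 must be 3 (only option left). So t1, t4 can't be 3.
t1 must be 2 (only option left). Remove 2 from t4, t5.
t5 must be 4 (only option left). Strike 4 from t4.
t4 has just one choice, so t4 = 7. Strike 7 from t6.
That leaves t6 = 5.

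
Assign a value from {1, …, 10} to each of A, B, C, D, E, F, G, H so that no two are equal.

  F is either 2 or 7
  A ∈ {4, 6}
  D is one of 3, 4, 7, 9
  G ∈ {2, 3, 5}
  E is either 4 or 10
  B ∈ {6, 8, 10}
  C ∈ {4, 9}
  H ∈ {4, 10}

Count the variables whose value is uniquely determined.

The 2 variables E and H are confined to {4, 10}, which locks those values in; drop them from A, B, C, D.
That leaves A = 6. Eliminate 6 elsewhere: B.
B's domain is down to {8}, so B = 8.
That leaves C = 9. Eliminate 9 elsewhere: D.
Determined: A=6, B=8, C=9. The other variables each still have more than one consistent value. That makes 3.

3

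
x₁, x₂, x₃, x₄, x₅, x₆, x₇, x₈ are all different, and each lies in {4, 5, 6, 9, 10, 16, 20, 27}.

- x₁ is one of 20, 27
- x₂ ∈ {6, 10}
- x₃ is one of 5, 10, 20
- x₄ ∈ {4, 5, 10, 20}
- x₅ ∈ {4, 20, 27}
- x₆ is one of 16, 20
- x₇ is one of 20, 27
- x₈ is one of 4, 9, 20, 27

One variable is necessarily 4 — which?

The 8 variables draw from only 8 values {4, 5, 6, 9, 10, 16, 20, 27}, so each is used; only x₂ can be 6, hence x₂ = 6.
Among the 7 still-open variables, 9 fits only x₈ (and all 7 values in {4, 5, 9, 10, 16, 20, 27} must be used), so x₈ = 9.
The 6 still-open variables together cover exactly {4, 5, 10, 16, 20, 27} — 6 values for 6 variables — and 16 appears only in x₆'s list, so x₆ = 16.
x₁ and x₇ share exactly the 2 values {20, 27}; by pigeonhole those values go to them, so strike 20, 27 from x₃, x₄, x₅.
So 4 goes to x₅.

x₅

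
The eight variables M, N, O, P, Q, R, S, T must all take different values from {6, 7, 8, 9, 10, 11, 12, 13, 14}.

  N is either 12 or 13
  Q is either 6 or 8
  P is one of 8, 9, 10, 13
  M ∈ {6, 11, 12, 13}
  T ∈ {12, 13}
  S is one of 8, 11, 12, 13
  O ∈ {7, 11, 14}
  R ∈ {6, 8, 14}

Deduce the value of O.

N and T share exactly the 2 values {12, 13}; by pigeonhole those values go to them, so strike 12, 13 from M, P, S.
The 3 variables M, Q, S are confined to {6, 8, 11}, which locks those values in; drop them from O, P, R.
R must be 14 (only option left). Eliminate 14 elsewhere: O.
So O = 7.

7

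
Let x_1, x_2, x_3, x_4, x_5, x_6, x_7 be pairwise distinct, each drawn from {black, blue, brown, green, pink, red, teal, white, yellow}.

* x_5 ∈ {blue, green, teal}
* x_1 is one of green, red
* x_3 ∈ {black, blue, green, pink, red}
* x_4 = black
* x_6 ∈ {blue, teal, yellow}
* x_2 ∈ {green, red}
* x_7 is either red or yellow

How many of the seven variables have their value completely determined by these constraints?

x_4 must be black (only option left). Eliminate black elsewhere: x_3.
Among the 6 still-open variables, pink fits only x_3 (and all 6 values in {blue, green, pink, red, teal, yellow} must be used), so x_3 = pink.
x_1 and x_2 between them cover only {green, red} — a naked pair. Remove those values from x_5, x_7.
x_7 has just one choice, so x_7 = yellow. Remove yellow from x_6.
Determined: x_3=pink, x_4=black, x_7=yellow. The other variables each still have more than one consistent value. That makes 3.

3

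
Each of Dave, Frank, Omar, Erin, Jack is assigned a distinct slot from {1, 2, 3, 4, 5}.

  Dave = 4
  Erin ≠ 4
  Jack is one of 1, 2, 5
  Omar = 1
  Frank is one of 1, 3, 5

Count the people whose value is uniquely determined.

2

Dave has just one choice, so Dave = 4.
That leaves Omar = 1. So Frank, Erin, Jack can't be 1.
Determined: Dave=4, Omar=1. The other people each still have more than one consistent value. That makes 2.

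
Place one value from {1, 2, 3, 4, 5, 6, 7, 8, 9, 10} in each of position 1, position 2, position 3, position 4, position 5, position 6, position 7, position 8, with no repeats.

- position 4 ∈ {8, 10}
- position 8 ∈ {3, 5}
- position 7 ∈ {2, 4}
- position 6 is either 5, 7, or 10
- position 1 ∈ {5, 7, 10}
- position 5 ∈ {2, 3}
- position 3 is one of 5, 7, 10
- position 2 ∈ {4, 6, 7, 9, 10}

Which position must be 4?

position 7

position 1, position 3, position 6 share exactly the 3 values {5, 7, 10}; by pigeonhole those values go to them, so strike 5, 7, 10 from position 2, position 4, position 8.
That leaves position 4 = 8.
That leaves position 8 = 3. Eliminate 3 elsewhere: position 5.
position 5 has just one choice, so position 5 = 2. Remove 2 from position 7.
So 4 goes to position 7.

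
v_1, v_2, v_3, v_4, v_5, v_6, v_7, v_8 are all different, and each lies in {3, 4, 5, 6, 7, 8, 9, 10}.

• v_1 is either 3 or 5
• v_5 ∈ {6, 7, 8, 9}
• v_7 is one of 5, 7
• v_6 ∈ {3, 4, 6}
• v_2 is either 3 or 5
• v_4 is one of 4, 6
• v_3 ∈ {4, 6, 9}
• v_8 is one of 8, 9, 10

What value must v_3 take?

The 8 variables draw from only 8 values {3, 4, 5, 6, 7, 8, 9, 10}, so each is used; only v_8 can be 10, hence v_8 = 10.
The 7 still-open variables draw from only 7 values {3, 4, 5, 6, 7, 8, 9}, so each is used; only v_5 can be 8, hence v_5 = 8.
The 6 still-open variables together cover exactly {3, 4, 5, 6, 7, 9} — 6 values for 6 variables — and 7 appears only in v_7's list, so v_7 = 7.
The 5 still-open variables together cover exactly {3, 4, 5, 6, 9} — 5 values for 5 variables — and 9 appears only in v_3's list, so v_3 = 9.

9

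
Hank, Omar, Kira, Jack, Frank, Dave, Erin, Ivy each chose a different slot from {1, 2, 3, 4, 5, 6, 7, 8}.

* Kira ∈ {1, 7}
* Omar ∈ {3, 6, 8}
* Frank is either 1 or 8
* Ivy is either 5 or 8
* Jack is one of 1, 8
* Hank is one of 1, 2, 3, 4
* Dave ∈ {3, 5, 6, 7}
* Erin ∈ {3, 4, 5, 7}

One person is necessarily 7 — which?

Kira

Among the 8 variables, 2 fits only Hank (and all 8 values in {1, 2, 3, 4, 5, 6, 7, 8} must be used), so Hank = 2.
The 7 still-open variables together cover exactly {1, 3, 4, 5, 6, 7, 8} — 7 values for 7 variables — and 4 appears only in Erin's list, so Erin = 4.
Jack and Frank share exactly the 2 values {1, 8}; by pigeonhole those values go to them, so strike 1, 8 from Omar, Kira, Ivy.
So 7 goes to Kira.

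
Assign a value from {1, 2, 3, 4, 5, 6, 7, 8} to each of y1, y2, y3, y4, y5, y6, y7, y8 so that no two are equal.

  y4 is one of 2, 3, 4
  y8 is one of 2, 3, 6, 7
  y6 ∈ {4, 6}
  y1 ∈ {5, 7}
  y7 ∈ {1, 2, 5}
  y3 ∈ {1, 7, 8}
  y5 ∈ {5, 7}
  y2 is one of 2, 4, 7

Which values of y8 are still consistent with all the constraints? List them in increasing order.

2, 3, 6

The 8 variables draw from only 8 values {1, 2, 3, 4, 5, 6, 7, 8}, so each is used; only y3 can be 8, hence y3 = 8.
The 7 still-open variables draw from only 7 values {1, 2, 3, 4, 5, 6, 7}, so each is used; only y7 can be 1, hence y7 = 1.
The 2 variables y1 and y5 are confined to {5, 7}, which locks those values in; drop them from y2, y8.
No further eliminations apply; y8 can still be any of 2, 3, 6.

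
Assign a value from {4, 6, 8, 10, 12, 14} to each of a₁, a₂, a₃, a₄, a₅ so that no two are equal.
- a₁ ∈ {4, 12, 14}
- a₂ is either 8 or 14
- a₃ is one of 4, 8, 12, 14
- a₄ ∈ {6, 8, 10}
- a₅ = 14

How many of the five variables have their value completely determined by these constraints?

2

a₅'s domain is down to {14}, so a₅ = 14. Remove 14 from a₁, a₂, a₃.
a₂'s domain is down to {8}, so a₂ = 8. Strike 8 from a₃, a₄.
Determined: a₂=8, a₅=14. The other variables each still have more than one consistent value. That makes 2.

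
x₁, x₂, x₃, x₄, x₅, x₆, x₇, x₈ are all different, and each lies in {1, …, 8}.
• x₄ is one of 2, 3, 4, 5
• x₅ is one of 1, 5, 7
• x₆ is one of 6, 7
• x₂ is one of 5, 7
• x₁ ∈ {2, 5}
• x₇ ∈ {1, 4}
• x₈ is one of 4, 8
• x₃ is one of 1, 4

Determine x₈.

The 8 variables together cover exactly {1, 2, 3, 4, 5, 6, 7, 8} — 8 values for 8 variables — and 3 appears only in x₄'s list, so x₄ = 3.
The 7 still-open variables together cover exactly {1, 2, 4, 5, 6, 7, 8} — 7 values for 7 variables — and 2 appears only in x₁'s list, so x₁ = 2.
The 6 still-open variables draw from only 6 values {1, 4, 5, 6, 7, 8}, so each is used; only x₆ can be 6, hence x₆ = 6.
The 5 still-open variables together cover exactly {1, 4, 5, 7, 8} — 5 values for 5 variables — and 8 appears only in x₈'s list, so x₈ = 8.

8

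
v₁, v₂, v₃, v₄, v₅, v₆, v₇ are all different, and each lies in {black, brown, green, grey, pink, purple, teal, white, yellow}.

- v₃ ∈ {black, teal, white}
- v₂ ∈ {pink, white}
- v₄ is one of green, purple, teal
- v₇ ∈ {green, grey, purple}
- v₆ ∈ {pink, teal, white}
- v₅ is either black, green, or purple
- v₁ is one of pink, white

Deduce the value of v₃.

black

Among the 7 variables, grey fits only v₇ (and all 7 values in {black, green, grey, pink, purple, teal, white} must be used), so v₇ = grey.
v₁ and v₂ share exactly the 2 values {pink, white}; by pigeonhole those values go to them, so strike pink, white from v₃, v₆.
v₆ must be teal (only option left). Eliminate teal elsewhere: v₃, v₄.
So v₃ = black.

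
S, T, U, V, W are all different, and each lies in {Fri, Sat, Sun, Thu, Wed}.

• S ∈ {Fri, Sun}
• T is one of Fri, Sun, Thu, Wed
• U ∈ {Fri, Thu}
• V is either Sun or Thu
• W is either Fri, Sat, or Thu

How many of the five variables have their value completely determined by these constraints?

The 5 variables draw from only 5 values {Fri, Sat, Sun, Thu, Wed}, so each is used; only W can be Sat, hence W = Sat.
The 4 still-open variables together cover exactly {Fri, Sun, Thu, Wed} — 4 values for 4 variables — and Wed appears only in T's list, so T = Wed.
Determined: T=Wed, W=Sat. The other variables each still have more than one consistent value. That makes 2.

2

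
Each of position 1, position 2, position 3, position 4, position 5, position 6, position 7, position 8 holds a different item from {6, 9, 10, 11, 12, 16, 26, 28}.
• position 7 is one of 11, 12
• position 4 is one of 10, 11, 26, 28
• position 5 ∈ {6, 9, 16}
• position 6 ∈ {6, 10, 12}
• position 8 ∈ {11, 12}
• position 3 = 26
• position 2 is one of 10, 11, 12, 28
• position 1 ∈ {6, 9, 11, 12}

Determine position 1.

9

position 3 must be 26 (only option left). So position 4 can't be 26.
The 7 still-open variables together cover exactly {6, 9, 10, 11, 12, 16, 28} — 7 values for 7 variables — and 16 appears only in position 5's list, so position 5 = 16.
The 6 still-open variables together cover exactly {6, 9, 10, 11, 12, 28} — 6 values for 6 variables — and 9 appears only in position 1's list, so position 1 = 9.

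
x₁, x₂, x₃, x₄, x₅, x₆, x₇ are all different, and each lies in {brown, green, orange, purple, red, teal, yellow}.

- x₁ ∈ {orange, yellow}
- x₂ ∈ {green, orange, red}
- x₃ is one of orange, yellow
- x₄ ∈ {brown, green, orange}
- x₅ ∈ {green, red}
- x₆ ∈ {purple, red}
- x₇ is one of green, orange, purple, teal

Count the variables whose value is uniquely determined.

Among the 7 variables, brown fits only x₄ (and all 7 values in {brown, green, orange, purple, red, teal, yellow} must be used), so x₄ = brown.
The 6 still-open variables draw from only 6 values {green, orange, purple, red, teal, yellow}, so each is used; only x₇ can be teal, hence x₇ = teal.
The 5 still-open variables together cover exactly {green, orange, purple, red, yellow} — 5 values for 5 variables — and purple appears only in x₆'s list, so x₆ = purple.
x₁ and x₃ share exactly the 2 values {orange, yellow}; by pigeonhole those values go to them, so strike orange, yellow from x₂.
Determined: x₄=brown, x₆=purple, x₇=teal. The other variables each still have more than one consistent value. That makes 3.

3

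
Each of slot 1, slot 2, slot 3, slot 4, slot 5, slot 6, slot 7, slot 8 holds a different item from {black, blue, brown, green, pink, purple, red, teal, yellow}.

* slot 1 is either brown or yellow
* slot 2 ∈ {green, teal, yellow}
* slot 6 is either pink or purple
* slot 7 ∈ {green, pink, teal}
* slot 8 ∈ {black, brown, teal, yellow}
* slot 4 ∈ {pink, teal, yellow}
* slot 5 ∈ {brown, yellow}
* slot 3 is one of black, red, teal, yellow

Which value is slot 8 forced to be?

The 8 variables together cover exactly {black, brown, green, pink, purple, red, teal, yellow} — 8 values for 8 variables — and purple appears only in slot 6's list, so slot 6 = purple.
The 7 still-open variables together cover exactly {black, brown, green, pink, red, teal, yellow} — 7 values for 7 variables — and red appears only in slot 3's list, so slot 3 = red.
The 6 still-open variables together cover exactly {black, brown, green, pink, teal, yellow} — 6 values for 6 variables — and black appears only in slot 8's list, so slot 8 = black.

black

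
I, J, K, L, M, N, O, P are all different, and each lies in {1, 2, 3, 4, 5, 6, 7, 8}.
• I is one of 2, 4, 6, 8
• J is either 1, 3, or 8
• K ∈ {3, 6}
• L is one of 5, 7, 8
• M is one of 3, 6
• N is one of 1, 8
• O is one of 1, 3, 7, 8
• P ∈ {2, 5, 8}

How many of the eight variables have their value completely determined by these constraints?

4

The 8 variables draw from only 8 values {1, 2, 3, 4, 5, 6, 7, 8}, so each is used; only I can be 4, hence I = 4.
The 7 still-open variables draw from only 7 values {1, 2, 3, 5, 6, 7, 8}, so each is used; only P can be 2, hence P = 2.
Among the 6 still-open variables, 5 fits only L (and all 6 values in {1, 3, 5, 6, 7, 8} must be used), so L = 5.
The 5 still-open variables together cover exactly {1, 3, 6, 7, 8} — 5 values for 5 variables — and 7 appears only in O's list, so O = 7.
K and M share exactly the 2 values {3, 6}; by pigeonhole those values go to them, so strike 3, 6 from J.
Determined: I=4, L=5, O=7, P=2. The other variables each still have more than one consistent value. That makes 4.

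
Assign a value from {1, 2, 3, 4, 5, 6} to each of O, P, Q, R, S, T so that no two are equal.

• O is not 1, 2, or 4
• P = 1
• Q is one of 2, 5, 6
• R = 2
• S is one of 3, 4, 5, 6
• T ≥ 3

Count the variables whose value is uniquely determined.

2

P's domain is down to {1}, so P = 1.
R must be 2 (only option left). Remove 2 from Q.
Determined: P=1, R=2. The other variables each still have more than one consistent value. That makes 2.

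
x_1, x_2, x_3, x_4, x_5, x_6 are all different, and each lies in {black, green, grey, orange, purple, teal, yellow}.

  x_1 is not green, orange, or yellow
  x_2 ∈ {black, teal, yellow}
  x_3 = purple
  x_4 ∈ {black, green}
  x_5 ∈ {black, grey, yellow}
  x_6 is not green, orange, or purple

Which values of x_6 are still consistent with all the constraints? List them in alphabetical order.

x_3 has just one choice, so x_3 = purple. Remove purple from x_1.
Among the 5 still-open variables, green fits only x_4 (and all 5 values in {black, green, grey, teal, yellow} must be used), so x_4 = green.
No further eliminations apply; x_6 can still be any of black, grey, teal, yellow.

black, grey, teal, yellow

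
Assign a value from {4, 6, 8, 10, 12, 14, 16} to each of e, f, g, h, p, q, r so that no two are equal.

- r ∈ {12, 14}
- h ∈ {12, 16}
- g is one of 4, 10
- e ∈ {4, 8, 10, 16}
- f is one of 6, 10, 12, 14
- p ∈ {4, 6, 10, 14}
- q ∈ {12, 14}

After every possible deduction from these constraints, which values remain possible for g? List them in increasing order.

4, 10

The 7 variables draw from only 7 values {4, 6, 8, 10, 12, 14, 16}, so each is used; only e can be 8, hence e = 8.
The 6 still-open variables together cover exactly {4, 6, 10, 12, 14, 16} — 6 values for 6 variables — and 16 appears only in h's list, so h = 16.
q and r between them cover only {12, 14} — a naked pair. Remove those values from f, p.
No further eliminations apply; g can still be any of 4, 10.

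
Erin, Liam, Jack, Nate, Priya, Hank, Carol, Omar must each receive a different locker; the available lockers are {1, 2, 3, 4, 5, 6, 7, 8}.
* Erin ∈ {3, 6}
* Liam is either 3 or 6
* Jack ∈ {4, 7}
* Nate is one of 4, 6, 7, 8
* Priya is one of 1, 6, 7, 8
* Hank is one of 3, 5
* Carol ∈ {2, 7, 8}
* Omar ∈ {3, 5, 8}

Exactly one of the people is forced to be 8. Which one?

The 8 variables draw from only 8 values {1, 2, 3, 4, 5, 6, 7, 8}, so each is used; only Priya can be 1, hence Priya = 1.
Among the 7 still-open variables, 2 fits only Carol (and all 7 values in {2, 3, 4, 5, 6, 7, 8} must be used), so Carol = 2.
Erin and Liam between them cover only {3, 6} — a naked pair. Remove those values from Nate, Hank, Omar.
Hank has just one choice, so Hank = 5. So Omar can't be 5.
So 8 goes to Omar.

Omar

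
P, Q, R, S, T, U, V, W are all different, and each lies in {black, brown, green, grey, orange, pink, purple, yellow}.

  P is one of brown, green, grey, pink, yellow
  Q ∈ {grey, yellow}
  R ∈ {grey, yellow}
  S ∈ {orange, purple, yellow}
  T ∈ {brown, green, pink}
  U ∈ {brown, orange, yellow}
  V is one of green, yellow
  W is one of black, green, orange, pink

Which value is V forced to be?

The 8 variables together cover exactly {black, brown, green, grey, orange, pink, purple, yellow} — 8 values for 8 variables — and black appears only in W's list, so W = black.
The 7 still-open variables together cover exactly {brown, green, grey, orange, pink, purple, yellow} — 7 values for 7 variables — and purple appears only in S's list, so S = purple.
Among the 6 still-open variables, orange fits only U (and all 6 values in {brown, green, grey, orange, pink, yellow} must be used), so U = orange.
The 2 variables Q and R are confined to {grey, yellow}, which locks those values in; drop them from P, V.
So V = green.

green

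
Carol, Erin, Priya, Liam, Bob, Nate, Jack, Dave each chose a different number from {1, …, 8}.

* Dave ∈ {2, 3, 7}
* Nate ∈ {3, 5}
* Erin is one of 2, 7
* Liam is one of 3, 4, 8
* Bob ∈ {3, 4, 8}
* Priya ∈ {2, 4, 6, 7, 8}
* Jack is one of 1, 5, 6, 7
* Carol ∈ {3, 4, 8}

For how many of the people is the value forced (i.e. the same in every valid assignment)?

3

Among the 8 variables, 1 fits only Jack (and all 8 values in {1, 2, 3, 4, 5, 6, 7, 8} must be used), so Jack = 1.
The 7 still-open variables together cover exactly {2, 3, 4, 5, 6, 7, 8} — 7 values for 7 variables — and 5 appears only in Nate's list, so Nate = 5.
Among the 6 still-open variables, 6 fits only Priya (and all 6 values in {2, 3, 4, 6, 7, 8} must be used), so Priya = 6.
The 3 variables Carol, Liam, Bob are confined to {3, 4, 8}, which locks those values in; drop them from Dave.
Determined: Priya=6, Nate=5, Jack=1. The other people each still have more than one consistent value. That makes 3.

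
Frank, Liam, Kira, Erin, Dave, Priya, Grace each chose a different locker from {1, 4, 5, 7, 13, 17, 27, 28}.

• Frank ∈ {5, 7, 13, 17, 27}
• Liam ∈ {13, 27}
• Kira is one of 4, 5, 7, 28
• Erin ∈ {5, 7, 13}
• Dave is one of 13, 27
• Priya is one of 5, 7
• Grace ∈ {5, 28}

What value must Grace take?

28

The 7 variables together cover exactly {4, 5, 7, 13, 17, 27, 28} — 7 values for 7 variables — and 4 appears only in Kira's list, so Kira = 4.
The 6 still-open variables together cover exactly {5, 7, 13, 17, 27, 28} — 6 values for 6 variables — and 17 appears only in Frank's list, so Frank = 17.
The 5 still-open variables draw from only 5 values {5, 7, 13, 27, 28}, so each is used; only Grace can be 28, hence Grace = 28.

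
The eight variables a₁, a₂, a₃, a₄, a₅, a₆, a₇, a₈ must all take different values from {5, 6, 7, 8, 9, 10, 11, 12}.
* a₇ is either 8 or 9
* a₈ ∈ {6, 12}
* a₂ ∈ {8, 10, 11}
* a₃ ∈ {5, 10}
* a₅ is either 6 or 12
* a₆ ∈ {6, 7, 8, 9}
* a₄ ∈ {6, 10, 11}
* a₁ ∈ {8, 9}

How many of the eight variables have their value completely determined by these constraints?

2

The 8 variables together cover exactly {5, 6, 7, 8, 9, 10, 11, 12} — 8 values for 8 variables — and 5 appears only in a₃'s list, so a₃ = 5.
Among the 7 still-open variables, 7 fits only a₆ (and all 7 values in {6, 7, 8, 9, 10, 11, 12} must be used), so a₆ = 7.
a₁ and a₇ between them cover only {8, 9} — a naked pair. Remove those values from a₂.
a₅ and a₈ between them cover only {6, 12} — a naked pair. Remove those values from a₄.
Determined: a₃=5, a₆=7. The other variables each still have more than one consistent value. That makes 2.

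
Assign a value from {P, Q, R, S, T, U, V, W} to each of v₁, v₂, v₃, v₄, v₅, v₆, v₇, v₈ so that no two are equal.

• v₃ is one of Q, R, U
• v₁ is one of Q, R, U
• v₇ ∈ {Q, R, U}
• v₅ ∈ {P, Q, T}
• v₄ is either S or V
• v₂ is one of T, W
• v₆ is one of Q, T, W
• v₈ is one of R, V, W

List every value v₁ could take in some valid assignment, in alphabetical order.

The 8 variables draw from only 8 values {P, Q, R, S, T, U, V, W}, so each is used; only v₅ can be P, hence v₅ = P.
Among the 7 still-open variables, S fits only v₄ (and all 7 values in {Q, R, S, T, U, V, W} must be used), so v₄ = S.
The 6 still-open variables together cover exactly {Q, R, T, U, V, W} — 6 values for 6 variables — and V appears only in v₈'s list, so v₈ = V.
v₁, v₃, v₇ between them cover only {Q, R, U} — a naked triple. Remove those values from v₆.
No further eliminations apply; v₁ can still be any of Q, R, U.

Q, R, U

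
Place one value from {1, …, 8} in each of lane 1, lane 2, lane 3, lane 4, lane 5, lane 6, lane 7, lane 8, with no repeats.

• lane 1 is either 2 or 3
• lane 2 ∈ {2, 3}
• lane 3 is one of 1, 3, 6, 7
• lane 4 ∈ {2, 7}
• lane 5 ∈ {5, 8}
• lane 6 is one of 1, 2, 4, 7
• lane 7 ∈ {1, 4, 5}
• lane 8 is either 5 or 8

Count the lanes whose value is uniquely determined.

2

The 8 variables together cover exactly {1, 2, 3, 4, 5, 6, 7, 8} — 8 values for 8 variables — and 6 appears only in lane 3's list, so lane 3 = 6.
The 2 variables lane 1 and lane 2 are confined to {2, 3}, which locks those values in; drop them from lane 4, lane 6.
lane 4 has just one choice, so lane 4 = 7. Eliminate 7 elsewhere: lane 6.
lane 5 and lane 8 share exactly the 2 values {5, 8}; by pigeonhole those values go to them, so strike 5, 8 from lane 7.
Determined: lane 3=6, lane 4=7. The other lanes each still have more than one consistent value. That makes 2.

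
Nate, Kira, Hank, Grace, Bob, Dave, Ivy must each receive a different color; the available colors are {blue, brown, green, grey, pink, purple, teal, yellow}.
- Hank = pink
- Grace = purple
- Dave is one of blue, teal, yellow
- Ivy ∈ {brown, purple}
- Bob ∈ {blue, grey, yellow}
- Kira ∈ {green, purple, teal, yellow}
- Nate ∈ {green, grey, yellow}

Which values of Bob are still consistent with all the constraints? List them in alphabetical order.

blue, grey, yellow

Hank's domain is down to {pink}, so Hank = pink.
That leaves Grace = purple. So Kira, Ivy can't be purple.
Ivy has just one choice, so Ivy = brown.
No further eliminations apply; Bob can still be any of blue, grey, yellow.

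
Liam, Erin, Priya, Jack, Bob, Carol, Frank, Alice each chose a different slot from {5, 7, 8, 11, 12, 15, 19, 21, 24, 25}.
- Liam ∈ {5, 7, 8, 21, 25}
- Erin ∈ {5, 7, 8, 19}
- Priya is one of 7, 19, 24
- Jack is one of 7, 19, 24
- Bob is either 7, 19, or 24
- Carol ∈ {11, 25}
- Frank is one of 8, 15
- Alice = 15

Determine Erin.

Alice must be 15 (only option left). Strike 15 from Frank.
Frank's domain is down to {8}, so Frank = 8. So Liam, Erin can't be 8.
Priya, Jack, Bob between them cover only {7, 19, 24} — a naked triple. Remove those values from Liam, Erin.
So Erin = 5.

5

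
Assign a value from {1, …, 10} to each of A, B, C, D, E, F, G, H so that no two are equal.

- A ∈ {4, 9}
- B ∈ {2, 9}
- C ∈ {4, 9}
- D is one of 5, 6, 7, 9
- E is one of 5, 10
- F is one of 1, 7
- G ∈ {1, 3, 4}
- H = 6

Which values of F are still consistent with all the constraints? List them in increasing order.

1, 7

H's domain is down to {6}, so H = 6. So D can't be 6.
A and C share exactly the 2 values {4, 9}; by pigeonhole those values go to them, so strike 4, 9 from B, D, G.
B must be 2 (only option left).
No further eliminations apply; F can still be any of 1, 7.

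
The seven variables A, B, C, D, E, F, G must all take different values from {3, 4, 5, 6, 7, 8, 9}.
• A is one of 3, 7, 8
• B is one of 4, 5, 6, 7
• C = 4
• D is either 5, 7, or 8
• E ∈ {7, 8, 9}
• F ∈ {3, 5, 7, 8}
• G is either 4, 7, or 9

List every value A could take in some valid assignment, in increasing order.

3, 7, 8

C has just one choice, so C = 4. So B, G can't be 4.
The 6 still-open variables together cover exactly {3, 5, 6, 7, 8, 9} — 6 values for 6 variables — and 6 appears only in B's list, so B = 6.
No further eliminations apply; A can still be any of 3, 7, 8.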